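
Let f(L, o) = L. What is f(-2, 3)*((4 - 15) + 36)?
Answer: -50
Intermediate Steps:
f(-2, 3)*((4 - 15) + 36) = -2*((4 - 15) + 36) = -2*(-11 + 36) = -2*25 = -50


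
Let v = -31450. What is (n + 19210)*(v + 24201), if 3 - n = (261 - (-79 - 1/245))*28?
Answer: -2459230499/35 ≈ -7.0264e+7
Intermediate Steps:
n = -333099/35 (n = 3 - (261 - (-79 - 1/245))*28 = 3 - (261 - 1*(-19356/245))*28 = 3 - (261 + 19356/245)*28 = 3 - 83301*28/245 = 3 - 1*333204/35 = 3 - 333204/35 = -333099/35 ≈ -9517.1)
(n + 19210)*(v + 24201) = (-333099/35 + 19210)*(-31450 + 24201) = (339251/35)*(-7249) = -2459230499/35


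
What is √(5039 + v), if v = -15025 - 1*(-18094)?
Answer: 2*√2027 ≈ 90.044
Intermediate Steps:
v = 3069 (v = -15025 + 18094 = 3069)
√(5039 + v) = √(5039 + 3069) = √8108 = 2*√2027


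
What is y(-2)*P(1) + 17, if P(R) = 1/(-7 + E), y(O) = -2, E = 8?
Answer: 15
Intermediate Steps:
P(R) = 1 (P(R) = 1/(-7 + 8) = 1/1 = 1)
y(-2)*P(1) + 17 = -2*1 + 17 = -2 + 17 = 15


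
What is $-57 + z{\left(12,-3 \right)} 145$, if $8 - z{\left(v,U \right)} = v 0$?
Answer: $1103$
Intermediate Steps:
$z{\left(v,U \right)} = 8$ ($z{\left(v,U \right)} = 8 - v 0 = 8 - 0 = 8 + 0 = 8$)
$-57 + z{\left(12,-3 \right)} 145 = -57 + 8 \cdot 145 = -57 + 1160 = 1103$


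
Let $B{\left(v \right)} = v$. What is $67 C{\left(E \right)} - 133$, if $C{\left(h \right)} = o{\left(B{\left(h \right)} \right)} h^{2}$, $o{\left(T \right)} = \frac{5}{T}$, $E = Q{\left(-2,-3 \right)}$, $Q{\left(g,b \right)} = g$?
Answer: $-803$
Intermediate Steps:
$E = -2$
$C{\left(h \right)} = 5 h$ ($C{\left(h \right)} = \frac{5}{h} h^{2} = 5 h$)
$67 C{\left(E \right)} - 133 = 67 \cdot 5 \left(-2\right) - 133 = 67 \left(-10\right) - 133 = -670 - 133 = -803$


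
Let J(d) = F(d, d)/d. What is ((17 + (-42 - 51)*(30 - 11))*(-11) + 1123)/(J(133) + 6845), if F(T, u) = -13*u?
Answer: 20373/6832 ≈ 2.9820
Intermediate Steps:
J(d) = -13 (J(d) = (-13*d)/d = -13)
((17 + (-42 - 51)*(30 - 11))*(-11) + 1123)/(J(133) + 6845) = ((17 + (-42 - 51)*(30 - 11))*(-11) + 1123)/(-13 + 6845) = ((17 - 93*19)*(-11) + 1123)/6832 = ((17 - 1767)*(-11) + 1123)*(1/6832) = (-1750*(-11) + 1123)*(1/6832) = (19250 + 1123)*(1/6832) = 20373*(1/6832) = 20373/6832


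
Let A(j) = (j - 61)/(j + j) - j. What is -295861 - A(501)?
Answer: -147975580/501 ≈ -2.9536e+5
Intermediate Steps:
A(j) = -j + (-61 + j)/(2*j) (A(j) = (-61 + j)/((2*j)) - j = (-61 + j)*(1/(2*j)) - j = (-61 + j)/(2*j) - j = -j + (-61 + j)/(2*j))
-295861 - A(501) = -295861 - (1/2 - 1*501 - 61/2/501) = -295861 - (1/2 - 501 - 61/2*1/501) = -295861 - (1/2 - 501 - 61/1002) = -295861 - 1*(-250781/501) = -295861 + 250781/501 = -147975580/501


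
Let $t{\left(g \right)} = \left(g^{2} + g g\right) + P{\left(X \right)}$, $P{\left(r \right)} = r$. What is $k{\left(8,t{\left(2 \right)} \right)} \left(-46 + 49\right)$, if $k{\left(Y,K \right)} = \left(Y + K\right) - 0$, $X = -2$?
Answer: $42$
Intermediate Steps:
$t{\left(g \right)} = -2 + 2 g^{2}$ ($t{\left(g \right)} = \left(g^{2} + g g\right) - 2 = \left(g^{2} + g^{2}\right) - 2 = 2 g^{2} - 2 = -2 + 2 g^{2}$)
$k{\left(Y,K \right)} = K + Y$ ($k{\left(Y,K \right)} = \left(K + Y\right) + 0 = K + Y$)
$k{\left(8,t{\left(2 \right)} \right)} \left(-46 + 49\right) = \left(\left(-2 + 2 \cdot 2^{2}\right) + 8\right) \left(-46 + 49\right) = \left(\left(-2 + 2 \cdot 4\right) + 8\right) 3 = \left(\left(-2 + 8\right) + 8\right) 3 = \left(6 + 8\right) 3 = 14 \cdot 3 = 42$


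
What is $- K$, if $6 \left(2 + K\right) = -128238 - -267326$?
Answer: $- \frac{69538}{3} \approx -23179.0$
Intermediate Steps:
$K = \frac{69538}{3}$ ($K = -2 + \frac{-128238 - -267326}{6} = -2 + \frac{-128238 + 267326}{6} = -2 + \frac{1}{6} \cdot 139088 = -2 + \frac{69544}{3} = \frac{69538}{3} \approx 23179.0$)
$- K = \left(-1\right) \frac{69538}{3} = - \frac{69538}{3}$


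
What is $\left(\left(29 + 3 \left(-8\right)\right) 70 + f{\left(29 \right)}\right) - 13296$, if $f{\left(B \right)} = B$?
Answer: $-12917$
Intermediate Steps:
$\left(\left(29 + 3 \left(-8\right)\right) 70 + f{\left(29 \right)}\right) - 13296 = \left(\left(29 + 3 \left(-8\right)\right) 70 + 29\right) - 13296 = \left(\left(29 - 24\right) 70 + 29\right) - 13296 = \left(5 \cdot 70 + 29\right) - 13296 = \left(350 + 29\right) - 13296 = 379 - 13296 = -12917$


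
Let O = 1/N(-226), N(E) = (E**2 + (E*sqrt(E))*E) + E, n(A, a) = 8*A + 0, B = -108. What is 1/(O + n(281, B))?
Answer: 1331186874812098/2992508094691907105 + 51076*I*sqrt(226)/2992508094691907105 ≈ 0.00044484 + 2.5659e-13*I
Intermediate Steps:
n(A, a) = 8*A
N(E) = E + E**2 + E**(5/2) (N(E) = (E**2 + E**(3/2)*E) + E = (E**2 + E**(5/2)) + E = E + E**2 + E**(5/2))
O = 1/(50850 + 51076*I*sqrt(226)) (O = 1/(-226 + (-226)**2 + (-226)**(5/2)) = 1/(-226 + 51076 + 51076*I*sqrt(226)) = 1/(50850 + 51076*I*sqrt(226)) ≈ 8.5871e-8 - 1.2967e-6*I)
1/(O + n(281, B)) = 1/((225/2620199026 - I*sqrt(226)/11593801) + 8*281) = 1/((225/2620199026 - I*sqrt(226)/11593801) + 2248) = 1/(5890207410673/2620199026 - I*sqrt(226)/11593801)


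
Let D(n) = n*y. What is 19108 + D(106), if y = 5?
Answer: 19638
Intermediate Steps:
D(n) = 5*n (D(n) = n*5 = 5*n)
19108 + D(106) = 19108 + 5*106 = 19108 + 530 = 19638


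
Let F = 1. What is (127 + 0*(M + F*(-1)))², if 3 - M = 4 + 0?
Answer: 16129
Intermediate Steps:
M = -1 (M = 3 - (4 + 0) = 3 - 1*4 = 3 - 4 = -1)
(127 + 0*(M + F*(-1)))² = (127 + 0*(-1 + 1*(-1)))² = (127 + 0*(-1 - 1))² = (127 + 0*(-2))² = (127 + 0)² = 127² = 16129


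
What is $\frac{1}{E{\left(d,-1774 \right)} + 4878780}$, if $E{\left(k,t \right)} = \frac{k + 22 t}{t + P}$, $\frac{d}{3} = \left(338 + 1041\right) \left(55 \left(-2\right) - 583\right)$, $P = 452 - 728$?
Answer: $\frac{2050}{10004404969} \approx 2.0491 \cdot 10^{-7}$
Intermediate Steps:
$P = -276$ ($P = 452 - 728 = -276$)
$d = -2866941$ ($d = 3 \left(338 + 1041\right) \left(55 \left(-2\right) - 583\right) = 3 \cdot 1379 \left(-110 - 583\right) = 3 \cdot 1379 \left(-693\right) = 3 \left(-955647\right) = -2866941$)
$E{\left(k,t \right)} = \frac{k + 22 t}{-276 + t}$ ($E{\left(k,t \right)} = \frac{k + 22 t}{t - 276} = \frac{k + 22 t}{-276 + t}$)
$\frac{1}{E{\left(d,-1774 \right)} + 4878780} = \frac{1}{\frac{-2866941 + 22 \left(-1774\right)}{-276 - 1774} + 4878780} = \frac{1}{\frac{-2866941 - 39028}{-2050} + 4878780} = \frac{1}{\left(- \frac{1}{2050}\right) \left(-2905969\right) + 4878780} = \frac{1}{\frac{2905969}{2050} + 4878780} = \frac{1}{\frac{10004404969}{2050}} = \frac{2050}{10004404969}$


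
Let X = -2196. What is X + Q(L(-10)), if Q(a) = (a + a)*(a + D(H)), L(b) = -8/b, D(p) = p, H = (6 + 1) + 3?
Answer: -54468/25 ≈ -2178.7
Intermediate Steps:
H = 10 (H = 7 + 3 = 10)
Q(a) = 2*a*(10 + a) (Q(a) = (a + a)*(a + 10) = (2*a)*(10 + a) = 2*a*(10 + a))
X + Q(L(-10)) = -2196 + 2*(-8/(-10))*(10 - 8/(-10)) = -2196 + 2*(-8*(-⅒))*(10 - 8*(-⅒)) = -2196 + 2*(⅘)*(10 + ⅘) = -2196 + 2*(⅘)*(54/5) = -2196 + 432/25 = -54468/25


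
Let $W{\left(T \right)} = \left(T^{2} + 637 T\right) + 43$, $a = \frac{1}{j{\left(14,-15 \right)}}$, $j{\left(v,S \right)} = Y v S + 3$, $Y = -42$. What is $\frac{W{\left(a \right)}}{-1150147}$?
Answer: $- \frac{3352969399}{89533571613363} \approx -3.7449 \cdot 10^{-5}$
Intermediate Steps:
$j{\left(v,S \right)} = 3 - 42 S v$ ($j{\left(v,S \right)} = - 42 v S + 3 = - 42 S v + 3 = 3 - 42 S v$)
$a = \frac{1}{8823}$ ($a = \frac{1}{3 - \left(-630\right) 14} = \frac{1}{3 + 8820} = \frac{1}{8823} \approx 0.00011334$)
$W{\left(T \right)} = 43 + T^{2} + 637 T$
$\frac{W{\left(a \right)}}{-1150147} = \frac{43 + \left(\frac{1}{8823}\right)^{2} + 637 \cdot \frac{1}{8823}}{-1150147} = \left(43 + \frac{1}{77845329} + \frac{637}{8823}\right) \left(- \frac{1}{1150147}\right) = \frac{3352969399}{77845329} \left(- \frac{1}{1150147}\right) = - \frac{3352969399}{89533571613363}$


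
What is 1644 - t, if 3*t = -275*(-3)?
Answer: 1369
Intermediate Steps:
t = 275 (t = (-275*(-3))/3 = (⅓)*825 = 275)
1644 - t = 1644 - 1*275 = 1644 - 275 = 1369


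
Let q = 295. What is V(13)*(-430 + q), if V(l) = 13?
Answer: -1755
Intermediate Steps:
V(13)*(-430 + q) = 13*(-430 + 295) = 13*(-135) = -1755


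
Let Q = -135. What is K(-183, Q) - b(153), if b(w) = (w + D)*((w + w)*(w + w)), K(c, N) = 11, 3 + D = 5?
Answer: -14513569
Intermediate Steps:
D = 2 (D = -3 + 5 = 2)
b(w) = 4*w²*(2 + w) (b(w) = (w + 2)*((w + w)*(w + w)) = (2 + w)*((2*w)*(2*w)) = (2 + w)*(4*w²) = 4*w²*(2 + w))
K(-183, Q) - b(153) = 11 - 4*153²*(2 + 153) = 11 - 4*23409*155 = 11 - 1*14513580 = 11 - 14513580 = -14513569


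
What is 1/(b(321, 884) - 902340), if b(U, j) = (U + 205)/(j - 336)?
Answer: -274/247240897 ≈ -1.1082e-6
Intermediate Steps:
b(U, j) = (205 + U)/(-336 + j)
1/(b(321, 884) - 902340) = 1/((205 + 321)/(-336 + 884) - 902340) = 1/(526/548 - 902340) = 1/((1/548)*526 - 902340) = 1/(263/274 - 902340) = 1/(-247240897/274) = -274/247240897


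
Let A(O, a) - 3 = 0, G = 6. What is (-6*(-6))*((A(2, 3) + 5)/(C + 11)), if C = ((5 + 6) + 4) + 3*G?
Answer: 72/11 ≈ 6.5455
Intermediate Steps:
A(O, a) = 3 (A(O, a) = 3 + 0 = 3)
C = 33 (C = ((5 + 6) + 4) + 3*6 = (11 + 4) + 18 = 15 + 18 = 33)
(-6*(-6))*((A(2, 3) + 5)/(C + 11)) = (-6*(-6))*((3 + 5)/(33 + 11)) = 36*(8/44) = 36*(8*(1/44)) = 36*(2/11) = 72/11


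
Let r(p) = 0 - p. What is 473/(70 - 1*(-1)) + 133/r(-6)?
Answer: 12281/426 ≈ 28.829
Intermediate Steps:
r(p) = -p
473/(70 - 1*(-1)) + 133/r(-6) = 473/(70 - 1*(-1)) + 133/((-1*(-6))) = 473/(70 + 1) + 133/6 = 473/71 + 133*(⅙) = 473*(1/71) + 133/6 = 473/71 + 133/6 = 12281/426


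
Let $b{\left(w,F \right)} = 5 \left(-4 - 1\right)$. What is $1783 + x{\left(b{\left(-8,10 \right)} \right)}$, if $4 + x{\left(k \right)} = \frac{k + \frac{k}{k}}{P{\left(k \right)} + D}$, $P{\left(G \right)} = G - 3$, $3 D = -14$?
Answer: $\frac{87207}{49} \approx 1779.7$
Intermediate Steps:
$D = - \frac{14}{3}$ ($D = \frac{1}{3} \left(-14\right) = - \frac{14}{3} \approx -4.6667$)
$b{\left(w,F \right)} = -25$ ($b{\left(w,F \right)} = 5 \left(-5\right) = -25$)
$P{\left(G \right)} = -3 + G$
$x{\left(k \right)} = -4 + \frac{1 + k}{- \frac{23}{3} + k}$ ($x{\left(k \right)} = -4 + \frac{k + \frac{k}{k}}{\left(-3 + k\right) - \frac{14}{3}} = -4 + \frac{k + 1}{- \frac{23}{3} + k} = -4 + \frac{1 + k}{- \frac{23}{3} + k}$)
$1783 + x{\left(b{\left(-8,10 \right)} \right)} = 1783 + \frac{95 - -225}{-23 + 3 \left(-25\right)} = 1783 + \frac{95 + 225}{-23 - 75} = 1783 + \frac{1}{-98} \cdot 320 = 1783 - \frac{160}{49} = \frac{87207}{49}$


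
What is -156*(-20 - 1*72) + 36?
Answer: 14388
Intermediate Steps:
-156*(-20 - 1*72) + 36 = -156*(-20 - 72) + 36 = -156*(-92) + 36 = 14352 + 36 = 14388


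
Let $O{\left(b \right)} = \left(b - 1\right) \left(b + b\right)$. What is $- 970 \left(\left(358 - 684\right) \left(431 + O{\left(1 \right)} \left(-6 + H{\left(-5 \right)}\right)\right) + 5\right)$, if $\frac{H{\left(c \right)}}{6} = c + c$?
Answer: $136285970$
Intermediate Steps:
$O{\left(b \right)} = 2 b \left(-1 + b\right)$ ($O{\left(b \right)} = \left(-1 + b\right) 2 b = 2 b \left(-1 + b\right)$)
$H{\left(c \right)} = 12 c$ ($H{\left(c \right)} = 6 \left(c + c\right) = 6 \cdot 2 c = 12 c$)
$- 970 \left(\left(358 - 684\right) \left(431 + O{\left(1 \right)} \left(-6 + H{\left(-5 \right)}\right)\right) + 5\right) = - 970 \left(\left(358 - 684\right) \left(431 + 2 \cdot 1 \left(-1 + 1\right) \left(-6 + 12 \left(-5\right)\right)\right) + 5\right) = - 970 \left(- 326 \left(431 + 2 \cdot 1 \cdot 0 \left(-6 - 60\right)\right) + 5\right) = - 970 \left(- 326 \left(431 + 0 \left(-66\right)\right) + 5\right) = - 970 \left(- 326 \left(431 + 0\right) + 5\right) = - 970 \left(\left(-326\right) 431 + 5\right) = - 970 \left(-140506 + 5\right) = \left(-970\right) \left(-140501\right) = 136285970$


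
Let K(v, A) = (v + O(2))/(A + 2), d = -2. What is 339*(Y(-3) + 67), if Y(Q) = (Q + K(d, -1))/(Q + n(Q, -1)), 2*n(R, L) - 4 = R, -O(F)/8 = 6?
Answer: 149499/5 ≈ 29900.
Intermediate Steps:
O(F) = -48 (O(F) = -8*6 = -48)
n(R, L) = 2 + R/2
K(v, A) = (-48 + v)/(2 + A) (K(v, A) = (v - 48)/(A + 2) = (-48 + v)/(2 + A))
Y(Q) = (-50 + Q)/(2 + 3*Q/2) (Y(Q) = (Q + (-48 - 2)/(2 - 1))/(Q + (2 + Q/2)) = (Q - 50/1)/(2 + 3*Q/2) = (Q + 1*(-50))/(2 + 3*Q/2) = (Q - 50)/(2 + 3*Q/2) = (-50 + Q)/(2 + 3*Q/2))
339*(Y(-3) + 67) = 339*(2*(-50 - 3)/(4 + 3*(-3)) + 67) = 339*(2*(-53)/(4 - 9) + 67) = 339*(2*(-53)/(-5) + 67) = 339*(2*(-⅕)*(-53) + 67) = 339*(106/5 + 67) = 339*(441/5) = 149499/5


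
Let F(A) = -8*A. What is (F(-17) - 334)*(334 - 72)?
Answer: -51876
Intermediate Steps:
(F(-17) - 334)*(334 - 72) = (-8*(-17) - 334)*(334 - 72) = (136 - 334)*262 = -198*262 = -51876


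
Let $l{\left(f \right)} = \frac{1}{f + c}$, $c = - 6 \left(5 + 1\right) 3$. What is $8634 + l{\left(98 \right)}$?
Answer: $\frac{86339}{10} \approx 8633.9$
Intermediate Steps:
$c = -108$ ($c = \left(-6\right) 6 \cdot 3 = \left(-36\right) 3 = -108$)
$l{\left(f \right)} = \frac{1}{-108 + f}$ ($l{\left(f \right)} = \frac{1}{f - 108} = \frac{1}{-108 + f}$)
$8634 + l{\left(98 \right)} = 8634 + \frac{1}{-108 + 98} = 8634 + \frac{1}{-10} = 8634 - \frac{1}{10} = \frac{86339}{10}$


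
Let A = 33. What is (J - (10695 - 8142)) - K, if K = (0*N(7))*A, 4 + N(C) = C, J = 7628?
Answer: 5075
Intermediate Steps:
N(C) = -4 + C
K = 0 (K = (0*(-4 + 7))*33 = (0*3)*33 = 0*33 = 0)
(J - (10695 - 8142)) - K = (7628 - (10695 - 8142)) - 1*0 = (7628 - 1*2553) + 0 = (7628 - 2553) + 0 = 5075 + 0 = 5075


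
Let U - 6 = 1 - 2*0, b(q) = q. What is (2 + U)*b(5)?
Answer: 45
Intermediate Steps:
U = 7 (U = 6 + (1 - 2*0) = 6 + (1 + 0) = 6 + 1 = 7)
(2 + U)*b(5) = (2 + 7)*5 = 9*5 = 45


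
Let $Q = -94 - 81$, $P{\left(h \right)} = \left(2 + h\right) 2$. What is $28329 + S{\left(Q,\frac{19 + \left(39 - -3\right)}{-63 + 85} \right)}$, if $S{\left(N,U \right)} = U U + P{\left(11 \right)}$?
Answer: $\frac{13727541}{484} \approx 28363.0$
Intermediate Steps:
$P{\left(h \right)} = 4 + 2 h$
$Q = -175$
$S{\left(N,U \right)} = 26 + U^{2}$ ($S{\left(N,U \right)} = U U + \left(4 + 2 \cdot 11\right) = U^{2} + \left(4 + 22\right) = U^{2} + 26 = 26 + U^{2}$)
$28329 + S{\left(Q,\frac{19 + \left(39 - -3\right)}{-63 + 85} \right)} = 28329 + \left(26 + \left(\frac{19 + \left(39 - -3\right)}{-63 + 85}\right)^{2}\right) = 28329 + \left(26 + \left(\frac{19 + \left(39 + 3\right)}{22}\right)^{2}\right) = 28329 + \left(26 + \left(\left(19 + 42\right) \frac{1}{22}\right)^{2}\right) = 28329 + \left(26 + \left(61 \cdot \frac{1}{22}\right)^{2}\right) = 28329 + \left(26 + \left(\frac{61}{22}\right)^{2}\right) = 28329 + \left(26 + \frac{3721}{484}\right) = 28329 + \frac{16305}{484} = \frac{13727541}{484}$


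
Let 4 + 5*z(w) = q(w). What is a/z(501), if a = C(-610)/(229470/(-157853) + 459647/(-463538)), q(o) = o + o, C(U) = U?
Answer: 111585567468850/89283436652749 ≈ 1.2498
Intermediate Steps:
q(o) = 2*o
z(w) = -⅘ + 2*w/5 (z(w) = -⅘ + (2*w)/5 = -⅘ + 2*w/5)
a = 44634226987540/178924722751 (a = -610/(229470/(-157853) + 459647/(-463538)) = -610/(229470*(-1/157853) + 459647*(-1/463538)) = -610/(-229470/157853 - 459647/463538) = -610/(-178924722751/73170863914) = -610*(-73170863914/178924722751) = 44634226987540/178924722751 ≈ 249.46)
a/z(501) = 44634226987540/(178924722751*(-⅘ + (⅖)*501)) = 44634226987540/(178924722751*(-⅘ + 1002/5)) = 44634226987540/(178924722751*(998/5)) = (44634226987540/178924722751)*(5/998) = 111585567468850/89283436652749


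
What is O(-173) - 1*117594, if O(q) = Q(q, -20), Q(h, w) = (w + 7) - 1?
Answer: -117608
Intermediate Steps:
Q(h, w) = 6 + w (Q(h, w) = (7 + w) - 1 = 6 + w)
O(q) = -14 (O(q) = 6 - 20 = -14)
O(-173) - 1*117594 = -14 - 1*117594 = -14 - 117594 = -117608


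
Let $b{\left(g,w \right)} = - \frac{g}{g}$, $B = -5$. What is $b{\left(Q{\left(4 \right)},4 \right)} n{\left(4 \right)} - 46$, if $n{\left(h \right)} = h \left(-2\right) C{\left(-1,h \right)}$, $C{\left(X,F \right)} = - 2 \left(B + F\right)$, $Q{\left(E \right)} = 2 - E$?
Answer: $-30$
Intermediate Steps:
$C{\left(X,F \right)} = 10 - 2 F$ ($C{\left(X,F \right)} = - 2 \left(-5 + F\right) = 10 - 2 F$)
$b{\left(g,w \right)} = -1$ ($b{\left(g,w \right)} = \left(-1\right) 1 = -1$)
$n{\left(h \right)} = - 2 h \left(10 - 2 h\right)$ ($n{\left(h \right)} = h \left(-2\right) \left(10 - 2 h\right) = - 2 h \left(10 - 2 h\right)$)
$b{\left(Q{\left(4 \right)},4 \right)} n{\left(4 \right)} - 46 = - 4 \cdot 4 \left(-5 + 4\right) - 46 = - 4 \cdot 4 \left(-1\right) - 46 = \left(-1\right) \left(-16\right) - 46 = 16 - 46 = -30$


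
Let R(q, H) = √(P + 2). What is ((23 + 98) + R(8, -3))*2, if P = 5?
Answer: 242 + 2*√7 ≈ 247.29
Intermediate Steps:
R(q, H) = √7 (R(q, H) = √(5 + 2) = √7)
((23 + 98) + R(8, -3))*2 = ((23 + 98) + √7)*2 = (121 + √7)*2 = 242 + 2*√7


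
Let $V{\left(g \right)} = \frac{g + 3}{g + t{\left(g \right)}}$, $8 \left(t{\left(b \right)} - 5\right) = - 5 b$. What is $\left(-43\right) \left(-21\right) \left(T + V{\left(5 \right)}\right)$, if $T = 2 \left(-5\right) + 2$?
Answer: $- \frac{339528}{55} \approx -6173.2$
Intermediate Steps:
$t{\left(b \right)} = 5 - \frac{5 b}{8}$ ($t{\left(b \right)} = 5 + \frac{\left(-5\right) b}{8} = 5 - \frac{5 b}{8}$)
$T = -8$ ($T = -10 + 2 = -8$)
$V{\left(g \right)} = \frac{3 + g}{5 + \frac{3 g}{8}}$ ($V{\left(g \right)} = \frac{g + 3}{g - \left(-5 + \frac{5 g}{8}\right)} = \frac{3 + g}{5 + \frac{3 g}{8}}$)
$\left(-43\right) \left(-21\right) \left(T + V{\left(5 \right)}\right) = \left(-43\right) \left(-21\right) \left(-8 + \frac{8 \left(3 + 5\right)}{40 + 3 \cdot 5}\right) = 903 \left(-8 + 8 \frac{1}{40 + 15} \cdot 8\right) = 903 \left(-8 + 8 \cdot \frac{1}{55} \cdot 8\right) = 903 \left(-8 + \frac{64}{55}\right) = 903 \left(- \frac{376}{55}\right) = - \frac{339528}{55}$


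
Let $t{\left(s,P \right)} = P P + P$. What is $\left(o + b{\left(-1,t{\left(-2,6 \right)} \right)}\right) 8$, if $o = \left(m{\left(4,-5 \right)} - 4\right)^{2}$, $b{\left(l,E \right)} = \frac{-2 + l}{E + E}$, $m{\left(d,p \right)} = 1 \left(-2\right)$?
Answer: $\frac{2014}{7} \approx 287.71$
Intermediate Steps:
$t{\left(s,P \right)} = P + P^{2}$ ($t{\left(s,P \right)} = P^{2} + P = P + P^{2}$)
$m{\left(d,p \right)} = -2$
$b{\left(l,E \right)} = \frac{-2 + l}{2 E}$
$o = 36$ ($o = \left(-2 - 4\right)^{2} = \left(-6\right)^{2} = 36$)
$\left(o + b{\left(-1,t{\left(-2,6 \right)} \right)}\right) 8 = \left(36 + \frac{-2 - 1}{2 \cdot 6 \left(1 + 6\right)}\right) 8 = \left(36 + \frac{1}{2} \frac{1}{6 \cdot 7} \left(-3\right)\right) 8 = \left(36 + \frac{1}{2} \cdot \frac{1}{42} \left(-3\right)\right) 8 = \left(36 - \frac{1}{28}\right) 8 = \frac{1007}{28} \cdot 8 = \frac{2014}{7}$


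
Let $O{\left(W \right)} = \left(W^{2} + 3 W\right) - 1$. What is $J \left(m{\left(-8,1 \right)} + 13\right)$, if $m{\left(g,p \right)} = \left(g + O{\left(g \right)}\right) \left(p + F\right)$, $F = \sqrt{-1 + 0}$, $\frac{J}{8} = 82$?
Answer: $28864 + 20336 i \approx 28864.0 + 20336.0 i$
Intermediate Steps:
$J = 656$ ($J = 8 \cdot 82 = 656$)
$F = i$ ($F = \sqrt{-1} = i \approx 1.0 i$)
$O{\left(W \right)} = -1 + W^{2} + 3 W$
$m{\left(g,p \right)} = \left(i + p\right) \left(-1 + g^{2} + 4 g\right)$ ($m{\left(g,p \right)} = \left(g + \left(-1 + g^{2} + 3 g\right)\right) \left(p + i\right) = \left(-1 + g^{2} + 4 g\right) \left(i + p\right) = \left(i + p\right) \left(-1 + g^{2} + 4 g\right)$)
$J \left(m{\left(-8,1 \right)} + 13\right) = 656 \left(\left(- i - 1 + i \left(-8\right)^{2} + 1 \left(-8\right)^{2} + 4 i \left(-8\right) + 4 \left(-8\right) 1\right) + 13\right) = 656 \left(\left(- i - 1 + i 64 + 1 \cdot 64 - 32 i - 32\right) + 13\right) = 656 \left(\left(- i - 1 + 64 i + 64 - 32 i - 32\right) + 13\right) = 656 \left(\left(31 + 31 i\right) + 13\right) = 656 \left(44 + 31 i\right) = 28864 + 20336 i$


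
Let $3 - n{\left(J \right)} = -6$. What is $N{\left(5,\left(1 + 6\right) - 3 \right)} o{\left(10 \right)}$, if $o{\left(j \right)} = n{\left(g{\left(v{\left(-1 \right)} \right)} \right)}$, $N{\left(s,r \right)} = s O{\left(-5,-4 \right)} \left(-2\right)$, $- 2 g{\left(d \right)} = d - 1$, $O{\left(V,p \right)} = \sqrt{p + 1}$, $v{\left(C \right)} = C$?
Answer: $- 90 i \sqrt{3} \approx - 155.88 i$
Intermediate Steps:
$O{\left(V,p \right)} = \sqrt{1 + p}$
$g{\left(d \right)} = \frac{1}{2} - \frac{d}{2}$ ($g{\left(d \right)} = - \frac{d - 1}{2} = - \frac{-1 + d}{2} = \frac{1}{2} - \frac{d}{2}$)
$n{\left(J \right)} = 9$ ($n{\left(J \right)} = 3 - -6 = 3 + 6 = 9$)
$N{\left(s,r \right)} = - 2 i s \sqrt{3}$ ($N{\left(s,r \right)} = s \sqrt{1 - 4} \left(-2\right) = s \sqrt{-3} \left(-2\right) = s i \sqrt{3} \left(-2\right) = i s \sqrt{3} \left(-2\right) = - 2 i s \sqrt{3}$)
$o{\left(j \right)} = 9$
$N{\left(5,\left(1 + 6\right) - 3 \right)} o{\left(10 \right)} = \left(-2\right) i 5 \sqrt{3} \cdot 9 = - 10 i \sqrt{3} \cdot 9 = - 90 i \sqrt{3}$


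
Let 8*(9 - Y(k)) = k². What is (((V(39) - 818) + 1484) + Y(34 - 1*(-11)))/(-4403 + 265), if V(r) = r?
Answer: -3687/33104 ≈ -0.11138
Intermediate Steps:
Y(k) = 9 - k²/8
(((V(39) - 818) + 1484) + Y(34 - 1*(-11)))/(-4403 + 265) = (((39 - 818) + 1484) + (9 - (34 - 1*(-11))²/8))/(-4403 + 265) = ((-779 + 1484) + (9 - (34 + 11)²/8))/(-4138) = (705 + (9 - ⅛*45²))*(-1/4138) = (705 + (9 - ⅛*2025))*(-1/4138) = (705 + (9 - 2025/8))*(-1/4138) = (705 - 1953/8)*(-1/4138) = (3687/8)*(-1/4138) = -3687/33104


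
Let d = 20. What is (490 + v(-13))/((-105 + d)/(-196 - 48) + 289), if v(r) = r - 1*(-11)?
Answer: 119072/70601 ≈ 1.6865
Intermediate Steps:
v(r) = 11 + r (v(r) = r + 11 = 11 + r)
(490 + v(-13))/((-105 + d)/(-196 - 48) + 289) = (490 + (11 - 13))/((-105 + 20)/(-196 - 48) + 289) = (490 - 2)/(-85/(-244) + 289) = 488/(-85*(-1/244) + 289) = 488/(85/244 + 289) = 488/(70601/244) = 488*(244/70601) = 119072/70601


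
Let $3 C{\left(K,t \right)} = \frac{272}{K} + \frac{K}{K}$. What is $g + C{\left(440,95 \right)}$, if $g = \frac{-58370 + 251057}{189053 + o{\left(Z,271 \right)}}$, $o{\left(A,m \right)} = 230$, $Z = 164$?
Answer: $\frac{48639542}{31231695} \approx 1.5574$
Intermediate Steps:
$C{\left(K,t \right)} = \frac{1}{3} + \frac{272}{3 K}$ ($C{\left(K,t \right)} = \frac{\frac{272}{K} + \frac{K}{K}}{3} = \frac{\frac{272}{K} + 1}{3} = \frac{1 + \frac{272}{K}}{3} = \frac{1}{3} + \frac{272}{3 K}$)
$g = \frac{192687}{189283}$ ($g = \frac{-58370 + 251057}{189053 + 230} = \frac{192687}{189283} \approx 1.018$)
$g + C{\left(440,95 \right)} = \frac{192687}{189283} + \frac{272 + 440}{3 \cdot 440} = \frac{192687}{189283} + \frac{1}{3} \cdot \frac{1}{440} \cdot 712 = \frac{192687}{189283} + \frac{89}{165} = \frac{48639542}{31231695}$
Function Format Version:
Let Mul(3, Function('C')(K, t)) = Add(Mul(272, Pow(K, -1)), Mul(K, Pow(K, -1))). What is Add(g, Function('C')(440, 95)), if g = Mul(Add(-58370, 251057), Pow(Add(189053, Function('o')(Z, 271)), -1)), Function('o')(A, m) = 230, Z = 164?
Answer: Rational(48639542, 31231695) ≈ 1.5574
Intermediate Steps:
Function('C')(K, t) = Add(Rational(1, 3), Mul(Rational(272, 3), Pow(K, -1))) (Function('C')(K, t) = Mul(Rational(1, 3), Add(Mul(272, Pow(K, -1)), Mul(K, Pow(K, -1)))) = Mul(Rational(1, 3), Add(Mul(272, Pow(K, -1)), 1)) = Mul(Rational(1, 3), Add(1, Mul(272, Pow(K, -1)))) = Add(Rational(1, 3), Mul(Rational(272, 3), Pow(K, -1))))
g = Rational(192687, 189283) (g = Mul(Add(-58370, 251057), Pow(Add(189053, 230), -1)) = Mul(192687, Pow(189283, -1)) = Mul(192687, Rational(1, 189283)) = Rational(192687, 189283) ≈ 1.0180)
Add(g, Function('C')(440, 95)) = Add(Rational(192687, 189283), Mul(Rational(1, 3), Pow(440, -1), Add(272, 440))) = Add(Rational(192687, 189283), Mul(Rational(1, 3), Rational(1, 440), 712)) = Add(Rational(192687, 189283), Rational(89, 165)) = Rational(48639542, 31231695)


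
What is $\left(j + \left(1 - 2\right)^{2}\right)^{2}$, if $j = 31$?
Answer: $1024$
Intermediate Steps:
$\left(j + \left(1 - 2\right)^{2}\right)^{2} = \left(31 + \left(1 - 2\right)^{2}\right)^{2} = \left(31 + \left(-1\right)^{2}\right)^{2} = \left(31 + 1\right)^{2} = 32^{2} = 1024$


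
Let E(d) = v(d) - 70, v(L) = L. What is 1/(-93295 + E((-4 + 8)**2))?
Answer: -1/93349 ≈ -1.0712e-5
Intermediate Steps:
E(d) = -70 + d (E(d) = d - 70 = -70 + d)
1/(-93295 + E((-4 + 8)**2)) = 1/(-93295 + (-70 + (-4 + 8)**2)) = 1/(-93295 + (-70 + 4**2)) = 1/(-93295 + (-70 + 16)) = 1/(-93295 - 54) = 1/(-93349) = -1/93349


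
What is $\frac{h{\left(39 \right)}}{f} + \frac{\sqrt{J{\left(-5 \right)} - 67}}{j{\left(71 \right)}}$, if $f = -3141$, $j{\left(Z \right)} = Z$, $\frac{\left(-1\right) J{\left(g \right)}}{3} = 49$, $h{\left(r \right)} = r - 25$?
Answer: $- \frac{14}{3141} + \frac{i \sqrt{214}}{71} \approx -0.0044572 + 0.20604 i$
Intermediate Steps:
$h{\left(r \right)} = -25 + r$
$J{\left(g \right)} = -147$ ($J{\left(g \right)} = \left(-3\right) 49 = -147$)
$\frac{h{\left(39 \right)}}{f} + \frac{\sqrt{J{\left(-5 \right)} - 67}}{j{\left(71 \right)}} = \frac{-25 + 39}{-3141} + \frac{\sqrt{-147 - 67}}{71} = 14 \left(- \frac{1}{3141}\right) + \sqrt{-214} \cdot \frac{1}{71} = - \frac{14}{3141} + i \sqrt{214} \cdot \frac{1}{71} = - \frac{14}{3141} + \frac{i \sqrt{214}}{71}$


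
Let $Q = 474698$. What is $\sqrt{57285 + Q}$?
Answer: $\sqrt{531983} \approx 729.37$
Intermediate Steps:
$\sqrt{57285 + Q} = \sqrt{57285 + 474698} = \sqrt{531983}$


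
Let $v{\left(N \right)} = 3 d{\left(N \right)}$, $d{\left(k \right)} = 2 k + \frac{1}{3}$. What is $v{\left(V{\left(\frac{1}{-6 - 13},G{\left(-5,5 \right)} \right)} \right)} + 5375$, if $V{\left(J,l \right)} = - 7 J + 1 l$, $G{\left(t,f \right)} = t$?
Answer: $\frac{101616}{19} \approx 5348.2$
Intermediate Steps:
$V{\left(J,l \right)} = l - 7 J$ ($V{\left(J,l \right)} = - 7 J + l = l - 7 J$)
$d{\left(k \right)} = \frac{1}{3} + 2 k$ ($d{\left(k \right)} = 2 k + \frac{1}{3} = \frac{1}{3} + 2 k$)
$v{\left(N \right)} = 1 + 6 N$ ($v{\left(N \right)} = 3 \left(\frac{1}{3} + 2 N\right) = 1 + 6 N$)
$v{\left(V{\left(\frac{1}{-6 - 13},G{\left(-5,5 \right)} \right)} \right)} + 5375 = \left(1 + 6 \left(-5 - \frac{7}{-6 - 13}\right)\right) + 5375 = \left(1 + 6 \left(-5 - \frac{7}{-19}\right)\right) + 5375 = \left(1 + 6 \left(-5 - - \frac{7}{19}\right)\right) + 5375 = \left(1 + 6 \left(-5 + \frac{7}{19}\right)\right) + 5375 = \left(1 + 6 \left(- \frac{88}{19}\right)\right) + 5375 = \left(1 - \frac{528}{19}\right) + 5375 = - \frac{509}{19} + 5375 = \frac{101616}{19}$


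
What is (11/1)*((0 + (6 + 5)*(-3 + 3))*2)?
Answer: 0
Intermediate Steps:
(11/1)*((0 + (6 + 5)*(-3 + 3))*2) = (1*11)*((0 + 11*0)*2) = 11*((0 + 0)*2) = 11*(0*2) = 11*0 = 0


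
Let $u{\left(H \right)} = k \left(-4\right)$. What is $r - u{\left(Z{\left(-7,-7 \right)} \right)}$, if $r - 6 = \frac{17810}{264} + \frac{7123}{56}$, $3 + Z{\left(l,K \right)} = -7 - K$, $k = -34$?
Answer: $\frac{119489}{1848} \approx 64.659$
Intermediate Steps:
$Z{\left(l,K \right)} = -10 - K$ ($Z{\left(l,K \right)} = -3 - \left(7 + K\right) = -10 - K$)
$u{\left(H \right)} = 136$ ($u{\left(H \right)} = \left(-34\right) \left(-4\right) = 136$)
$r = \frac{370817}{1848}$ ($r = 6 + \left(\frac{17810}{264} + \frac{7123}{56}\right) = 6 + \left(17810 \cdot \frac{1}{264} + 7123 \cdot \frac{1}{56}\right) = 6 + \left(\frac{8905}{132} + \frac{7123}{56}\right) = 6 + \frac{359729}{1848} = \frac{370817}{1848} \approx 200.66$)
$r - u{\left(Z{\left(-7,-7 \right)} \right)} = \frac{370817}{1848} - 136 = \frac{119489}{1848}$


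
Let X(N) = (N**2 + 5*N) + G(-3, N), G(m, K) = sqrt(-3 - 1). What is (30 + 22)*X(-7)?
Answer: 728 + 104*I ≈ 728.0 + 104.0*I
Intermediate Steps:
G(m, K) = 2*I (G(m, K) = sqrt(-4) = 2*I)
X(N) = N**2 + 2*I + 5*N (X(N) = (N**2 + 5*N) + 2*I = N**2 + 2*I + 5*N)
(30 + 22)*X(-7) = (30 + 22)*((-7)**2 + 2*I + 5*(-7)) = 52*(49 + 2*I - 35) = 52*(14 + 2*I) = 728 + 104*I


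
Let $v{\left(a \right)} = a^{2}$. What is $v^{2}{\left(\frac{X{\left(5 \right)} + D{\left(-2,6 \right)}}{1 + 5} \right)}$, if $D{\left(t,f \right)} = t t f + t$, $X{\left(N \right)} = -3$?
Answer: $\frac{130321}{1296} \approx 100.56$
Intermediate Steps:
$D{\left(t,f \right)} = t + f t^{2}$ ($D{\left(t,f \right)} = t^{2} f + t = f t^{2} + t = t + f t^{2}$)
$v^{2}{\left(\frac{X{\left(5 \right)} + D{\left(-2,6 \right)}}{1 + 5} \right)} = \left(\left(\frac{-3 - 2 \left(1 + 6 \left(-2\right)\right)}{1 + 5}\right)^{2}\right)^{2} = \left(\left(\frac{-3 - 2 \left(1 - 12\right)}{6}\right)^{2}\right)^{2} = \left(\left(\left(-3 - -22\right) \frac{1}{6}\right)^{2}\right)^{2} = \left(\left(\left(-3 + 22\right) \frac{1}{6}\right)^{2}\right)^{2} = \left(\left(19 \cdot \frac{1}{6}\right)^{2}\right)^{2} = \left(\left(\frac{19}{6}\right)^{2}\right)^{2} = \left(\frac{361}{36}\right)^{2} = \frac{130321}{1296}$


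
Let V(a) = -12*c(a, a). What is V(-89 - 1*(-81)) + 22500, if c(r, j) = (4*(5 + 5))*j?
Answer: 26340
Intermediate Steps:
c(r, j) = 40*j (c(r, j) = (4*10)*j = 40*j)
V(a) = -480*a
V(-89 - 1*(-81)) + 22500 = -480*(-89 - 1*(-81)) + 22500 = -480*(-89 + 81) + 22500 = -480*(-8) + 22500 = 3840 + 22500 = 26340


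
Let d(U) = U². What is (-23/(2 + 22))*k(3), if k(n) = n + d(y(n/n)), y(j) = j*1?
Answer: -23/6 ≈ -3.8333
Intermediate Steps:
y(j) = j
k(n) = 1 + n (k(n) = n + (n/n)² = n + 1² = n + 1 = 1 + n)
(-23/(2 + 22))*k(3) = (-23/(2 + 22))*(1 + 3) = -23/24*4 = -23/6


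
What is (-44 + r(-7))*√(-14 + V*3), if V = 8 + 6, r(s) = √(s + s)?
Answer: 2*√7*(-44 + I*√14) ≈ -232.83 + 19.799*I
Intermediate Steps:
r(s) = √2*√s (r(s) = √(2*s) = √2*√s)
V = 14
(-44 + r(-7))*√(-14 + V*3) = (-44 + √2*√(-7))*√(-14 + 14*3) = (-44 + √2*(I*√7))*√(-14 + 42) = (-44 + I*√14)*√28 = (-44 + I*√14)*(2*√7) = 2*√7*(-44 + I*√14)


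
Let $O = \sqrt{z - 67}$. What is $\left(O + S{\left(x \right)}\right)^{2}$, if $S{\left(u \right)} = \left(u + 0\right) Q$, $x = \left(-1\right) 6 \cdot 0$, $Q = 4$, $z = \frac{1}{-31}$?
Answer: $- \frac{2078}{31} \approx -67.032$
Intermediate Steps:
$z = - \frac{1}{31} \approx -0.032258$
$O = \frac{i \sqrt{64418}}{31}$ ($O = \sqrt{- \frac{1}{31} - 67} = \sqrt{- \frac{2078}{31}} = \frac{i \sqrt{64418}}{31} \approx 8.1873 i$)
$x = 0$ ($x = \left(-6\right) 0 = 0$)
$S{\left(u \right)} = 4 u$ ($S{\left(u \right)} = \left(u + 0\right) 4 = u 4 = 4 u$)
$\left(O + S{\left(x \right)}\right)^{2} = \left(\frac{i \sqrt{64418}}{31} + 4 \cdot 0\right)^{2} = \left(\frac{i \sqrt{64418}}{31} + 0\right)^{2} = \left(\frac{i \sqrt{64418}}{31}\right)^{2} = - \frac{2078}{31}$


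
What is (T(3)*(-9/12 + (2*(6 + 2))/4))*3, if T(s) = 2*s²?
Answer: 351/2 ≈ 175.50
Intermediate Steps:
(T(3)*(-9/12 + (2*(6 + 2))/4))*3 = ((2*3²)*(-9/12 + (2*(6 + 2))/4))*3 = ((2*9)*(-9*1/12 + (2*8)*(¼)))*3 = (18*(-¾ + 16*(¼)))*3 = (18*(-¾ + 4))*3 = (18*(13/4))*3 = (117/2)*3 = 351/2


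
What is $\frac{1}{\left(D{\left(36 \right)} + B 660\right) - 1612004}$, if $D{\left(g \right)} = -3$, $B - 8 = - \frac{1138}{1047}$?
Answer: $- \frac{349}{560998083} \approx -6.2211 \cdot 10^{-7}$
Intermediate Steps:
$B = \frac{7238}{1047}$ ($B = 8 - \frac{1138}{1047} = \frac{7238}{1047} \approx 6.9131$)
$\frac{1}{\left(D{\left(36 \right)} + B 660\right) - 1612004} = \frac{1}{\left(-3 + \frac{7238}{1047} \cdot 660\right) - 1612004} = \frac{1}{\left(-3 + \frac{1592360}{349}\right) - 1612004} = \frac{1}{\frac{1591313}{349} - 1612004} = \frac{1}{- \frac{560998083}{349}} = - \frac{349}{560998083}$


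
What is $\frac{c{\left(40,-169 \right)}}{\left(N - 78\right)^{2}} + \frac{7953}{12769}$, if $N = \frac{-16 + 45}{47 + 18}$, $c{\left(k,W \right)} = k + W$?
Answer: $\frac{195139674768}{324481754689} \approx 0.60139$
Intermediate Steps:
$c{\left(k,W \right)} = W + k$
$N = \frac{29}{65} \approx 0.44615$
$\frac{c{\left(40,-169 \right)}}{\left(N - 78\right)^{2}} + \frac{7953}{12769} = \frac{-169 + 40}{\left(\frac{29}{65} - 78\right)^{2}} + \frac{7953}{12769} = - \frac{129}{\left(- \frac{5041}{65}\right)^{2}} + 7953 \cdot \frac{1}{12769} = - \frac{129}{\frac{25411681}{4225}} + \frac{7953}{12769} = \left(-129\right) \frac{4225}{25411681} + \frac{7953}{12769} = - \frac{545025}{25411681} + \frac{7953}{12769} = \frac{195139674768}{324481754689}$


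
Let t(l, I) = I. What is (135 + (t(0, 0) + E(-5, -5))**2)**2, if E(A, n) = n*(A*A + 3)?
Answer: 389470225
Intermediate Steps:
E(A, n) = n*(3 + A**2) (E(A, n) = n*(A**2 + 3) = n*(3 + A**2))
(135 + (t(0, 0) + E(-5, -5))**2)**2 = (135 + (0 - 5*(3 + (-5)**2))**2)**2 = (135 + (0 - 5*(3 + 25))**2)**2 = (135 + (0 - 5*28)**2)**2 = (135 + (0 - 140)**2)**2 = (135 + (-140)**2)**2 = (135 + 19600)**2 = 19735**2 = 389470225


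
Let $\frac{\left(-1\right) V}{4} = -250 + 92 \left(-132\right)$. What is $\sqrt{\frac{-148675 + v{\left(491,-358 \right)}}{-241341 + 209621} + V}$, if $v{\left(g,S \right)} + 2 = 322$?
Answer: $\frac{\sqrt{498860146590}}{3172} \approx 222.67$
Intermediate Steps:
$v{\left(g,S \right)} = 320$ ($v{\left(g,S \right)} = -2 + 322 = 320$)
$V = 49576$ ($V = - 4 \left(-250 + 92 \left(-132\right)\right) = - 4 \left(-250 - 12144\right) = \left(-4\right) \left(-12394\right) = 49576$)
$\sqrt{\frac{-148675 + v{\left(491,-358 \right)}}{-241341 + 209621} + V} = \sqrt{\frac{-148675 + 320}{-241341 + 209621} + 49576} = \sqrt{- \frac{148355}{-31720} + 49576} = \sqrt{\left(-148355\right) \left(- \frac{1}{31720}\right) + 49576} = \sqrt{\frac{29671}{6344} + 49576} = \sqrt{\frac{314539815}{6344}} = \frac{\sqrt{498860146590}}{3172}$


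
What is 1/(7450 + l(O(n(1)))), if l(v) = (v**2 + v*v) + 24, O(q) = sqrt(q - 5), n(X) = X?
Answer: 1/7466 ≈ 0.00013394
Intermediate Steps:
O(q) = sqrt(-5 + q)
l(v) = 24 + 2*v**2 (l(v) = (v**2 + v**2) + 24 = 2*v**2 + 24 = 24 + 2*v**2)
1/(7450 + l(O(n(1)))) = 1/(7450 + (24 + 2*(sqrt(-5 + 1))**2)) = 1/(7450 + (24 + 2*(sqrt(-4))**2)) = 1/(7450 + (24 + 2*(2*I)**2)) = 1/(7450 + (24 + 2*(-4))) = 1/(7450 + (24 - 8)) = 1/(7450 + 16) = 1/7466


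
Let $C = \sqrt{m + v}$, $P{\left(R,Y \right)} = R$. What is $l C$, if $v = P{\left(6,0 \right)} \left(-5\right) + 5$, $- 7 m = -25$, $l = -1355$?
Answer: $- \frac{6775 i \sqrt{42}}{7} \approx - 6272.4 i$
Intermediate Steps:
$m = \frac{25}{7}$ ($m = \left(- \frac{1}{7}\right) \left(-25\right) = \frac{25}{7} \approx 3.5714$)
$v = -25$ ($v = 6 \left(-5\right) + 5 = -30 + 5 = -25$)
$C = \frac{5 i \sqrt{42}}{7}$ ($C = \sqrt{\frac{25}{7} - 25} = \sqrt{- \frac{150}{7}} = \frac{5 i \sqrt{42}}{7} \approx 4.6291 i$)
$l C = - 1355 \frac{5 i \sqrt{42}}{7} = - \frac{6775 i \sqrt{42}}{7}$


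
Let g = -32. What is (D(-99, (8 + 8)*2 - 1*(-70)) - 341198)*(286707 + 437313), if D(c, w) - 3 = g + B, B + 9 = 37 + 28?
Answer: -247014627420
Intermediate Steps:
B = 56 (B = -9 + (37 + 28) = -9 + 65 = 56)
D(c, w) = 27 (D(c, w) = 3 + (-32 + 56) = 3 + 24 = 27)
(D(-99, (8 + 8)*2 - 1*(-70)) - 341198)*(286707 + 437313) = (27 - 341198)*(286707 + 437313) = -341171*724020 = -247014627420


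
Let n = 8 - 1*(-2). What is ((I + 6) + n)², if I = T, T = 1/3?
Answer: 2401/9 ≈ 266.78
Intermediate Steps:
T = ⅓ ≈ 0.33333
I = ⅓ ≈ 0.33333
n = 10 (n = 8 + 2 = 10)
((I + 6) + n)² = ((⅓ + 6) + 10)² = (19/3 + 10)² = (49/3)² = 2401/9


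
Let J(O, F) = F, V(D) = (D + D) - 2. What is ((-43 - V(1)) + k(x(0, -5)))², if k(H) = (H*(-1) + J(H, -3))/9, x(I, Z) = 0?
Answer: 16900/9 ≈ 1877.8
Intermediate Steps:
V(D) = -2 + 2*D (V(D) = 2*D - 2 = -2 + 2*D)
k(H) = -⅓ - H/9 (k(H) = (H*(-1) - 3)/9 = (-H - 3)*(⅑) = (-3 - H)*(⅑) = -⅓ - H/9)
((-43 - V(1)) + k(x(0, -5)))² = ((-43 - (-2 + 2*1)) + (-⅓ - ⅑*0))² = ((-43 - (-2 + 2)) + (-⅓ + 0))² = ((-43 - 1*0) - ⅓)² = ((-43 + 0) - ⅓)² = (-43 - ⅓)² = (-130/3)² = 16900/9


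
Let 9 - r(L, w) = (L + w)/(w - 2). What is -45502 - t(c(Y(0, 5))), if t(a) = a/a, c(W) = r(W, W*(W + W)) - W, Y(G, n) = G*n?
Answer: -45503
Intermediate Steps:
r(L, w) = 9 - (L + w)/(-2 + w) (r(L, w) = 9 - (L + w)/(w - 2) = 9 - (L + w)/(-2 + w))
c(W) = -W + (-18 - W + 16*W²)/(-2 + 2*W²) (c(W) = (-18 - W + 8*(W*(W + W)))/(-2 + W*(W + W)) - W = (-18 - W + 8*(W*(2*W)))/(-2 + W*(2*W)) - W = (-18 - W + 8*(2*W²))/(-2 + 2*W²) - W = (-18 - W + 16*W²)/(-2 + 2*W²) - W = -W + (-18 - W + 16*W²)/(-2 + 2*W²))
t(a) = 1
-45502 - t(c(Y(0, 5))) = -45502 - 1*1 = -45502 - 1 = -45503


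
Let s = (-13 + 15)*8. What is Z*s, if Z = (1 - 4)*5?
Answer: -240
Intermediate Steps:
s = 16 (s = 2*8 = 16)
Z = -15 (Z = -3*5 = -15)
Z*s = -15*16 = -240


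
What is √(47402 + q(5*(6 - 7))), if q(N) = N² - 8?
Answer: √47419 ≈ 217.76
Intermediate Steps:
q(N) = -8 + N²
√(47402 + q(5*(6 - 7))) = √(47402 + (-8 + (5*(6 - 7))²)) = √(47402 + (-8 + (5*(-1))²)) = √(47402 + (-8 + (-5)²)) = √(47402 + (-8 + 25)) = √(47402 + 17) = √47419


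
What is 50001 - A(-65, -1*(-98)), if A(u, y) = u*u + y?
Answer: 45678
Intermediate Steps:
A(u, y) = y + u² (A(u, y) = u² + y = y + u²)
50001 - A(-65, -1*(-98)) = 50001 - (-1*(-98) + (-65)²) = 50001 - (98 + 4225) = 50001 - 1*4323 = 50001 - 4323 = 45678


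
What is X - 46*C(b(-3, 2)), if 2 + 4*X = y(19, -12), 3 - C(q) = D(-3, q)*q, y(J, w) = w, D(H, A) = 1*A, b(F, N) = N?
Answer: 85/2 ≈ 42.500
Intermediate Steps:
D(H, A) = A
C(q) = 3 - q² (C(q) = 3 - q*q = 3 - q²)
X = -7/2 (X = -½ + (¼)*(-12) = -½ - 3 = -7/2 ≈ -3.5000)
X - 46*C(b(-3, 2)) = -7/2 - 46*(3 - 1*2²) = -7/2 - 46*(3 - 1*4) = -7/2 - 46*(3 - 4) = -7/2 - 46*(-1) = -7/2 + 46 = 85/2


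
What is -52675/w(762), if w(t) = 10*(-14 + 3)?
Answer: 10535/22 ≈ 478.86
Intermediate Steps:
w(t) = -110 (w(t) = 10*(-11) = -110)
-52675/w(762) = -52675/(-110) = -52675*(-1/110) = 10535/22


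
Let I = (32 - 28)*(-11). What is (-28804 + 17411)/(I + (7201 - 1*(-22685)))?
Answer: -11393/29842 ≈ -0.38178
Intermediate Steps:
I = -44 (I = 4*(-11) = -44)
(-28804 + 17411)/(I + (7201 - 1*(-22685))) = (-28804 + 17411)/(-44 + (7201 - 1*(-22685))) = -11393/(-44 + (7201 + 22685)) = -11393/(-44 + 29886) = -11393/29842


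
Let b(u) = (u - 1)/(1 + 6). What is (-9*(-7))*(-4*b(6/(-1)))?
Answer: 252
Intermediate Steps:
b(u) = -1/7 + u/7 (b(u) = (-1 + u)/7 = (-1 + u)*(1/7) = -1/7 + u/7)
(-9*(-7))*(-4*b(6/(-1))) = (-9*(-7))*(-4*(-1/7 + (6/(-1))/7)) = 63*(-4*(-1/7 + (6*(-1))/7)) = 63*(-4*(-1/7 + (1/7)*(-6))) = 63*(-4*(-1/7 - 6/7)) = 63*(-4*(-1)) = 63*4 = 252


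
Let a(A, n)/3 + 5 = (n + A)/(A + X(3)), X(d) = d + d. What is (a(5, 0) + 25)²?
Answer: 15625/121 ≈ 129.13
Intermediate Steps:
X(d) = 2*d
a(A, n) = -15 + 3*(A + n)/(6 + A) (a(A, n) = -15 + 3*((n + A)/(A + 2*3)) = -15 + 3*((A + n)/(A + 6)) = -15 + 3*((A + n)/(6 + A)) = -15 + 3*(A + n)/(6 + A))
(a(5, 0) + 25)² = (3*(-30 + 0 - 4*5)/(6 + 5) + 25)² = (3*(-30 + 0 - 20)/11 + 25)² = (3*(1/11)*(-50) + 25)² = (-150/11 + 25)² = (125/11)² = 15625/121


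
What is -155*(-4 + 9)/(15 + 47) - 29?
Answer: -83/2 ≈ -41.500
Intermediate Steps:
-155*(-4 + 9)/(15 + 47) - 29 = -775/62 - 29 = -155*5/62 - 29 = -25/2 - 29 = -83/2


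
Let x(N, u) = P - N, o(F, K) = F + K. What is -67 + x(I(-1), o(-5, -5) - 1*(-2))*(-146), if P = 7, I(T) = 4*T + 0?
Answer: -1673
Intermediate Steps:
I(T) = 4*T
x(N, u) = 7 - N
-67 + x(I(-1), o(-5, -5) - 1*(-2))*(-146) = -67 + (7 - 4*(-1))*(-146) = -67 + (7 - 1*(-4))*(-146) = -67 + (7 + 4)*(-146) = -67 + 11*(-146) = -67 - 1606 = -1673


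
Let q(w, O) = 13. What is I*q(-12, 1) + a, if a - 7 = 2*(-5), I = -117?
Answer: -1524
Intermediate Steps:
a = -3 (a = 7 + 2*(-5) = 7 - 10 = -3)
I*q(-12, 1) + a = -117*13 - 3 = -1521 - 3 = -1524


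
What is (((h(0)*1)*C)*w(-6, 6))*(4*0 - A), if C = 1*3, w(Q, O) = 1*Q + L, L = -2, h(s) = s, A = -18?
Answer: 0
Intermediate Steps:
w(Q, O) = -2 + Q (w(Q, O) = 1*Q - 2 = Q - 2 = -2 + Q)
C = 3
(((h(0)*1)*C)*w(-6, 6))*(4*0 - A) = (((0*1)*3)*(-2 - 6))*(4*0 - 1*(-18)) = ((0*3)*(-8))*(0 + 18) = (0*(-8))*18 = 0*18 = 0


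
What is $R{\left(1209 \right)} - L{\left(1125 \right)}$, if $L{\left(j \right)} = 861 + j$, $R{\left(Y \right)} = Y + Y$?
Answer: $432$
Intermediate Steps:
$R{\left(Y \right)} = 2 Y$
$R{\left(1209 \right)} - L{\left(1125 \right)} = 2 \cdot 1209 - \left(861 + 1125\right) = 2418 - 1986 = 432$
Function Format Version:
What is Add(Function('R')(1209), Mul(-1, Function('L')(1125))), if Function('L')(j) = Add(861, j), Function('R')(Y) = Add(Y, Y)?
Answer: 432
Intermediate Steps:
Function('R')(Y) = Mul(2, Y)
Add(Function('R')(1209), Mul(-1, Function('L')(1125))) = Add(Mul(2, 1209), Mul(-1, Add(861, 1125))) = Add(2418, Mul(-1, 1986)) = Add(2418, -1986) = 432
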